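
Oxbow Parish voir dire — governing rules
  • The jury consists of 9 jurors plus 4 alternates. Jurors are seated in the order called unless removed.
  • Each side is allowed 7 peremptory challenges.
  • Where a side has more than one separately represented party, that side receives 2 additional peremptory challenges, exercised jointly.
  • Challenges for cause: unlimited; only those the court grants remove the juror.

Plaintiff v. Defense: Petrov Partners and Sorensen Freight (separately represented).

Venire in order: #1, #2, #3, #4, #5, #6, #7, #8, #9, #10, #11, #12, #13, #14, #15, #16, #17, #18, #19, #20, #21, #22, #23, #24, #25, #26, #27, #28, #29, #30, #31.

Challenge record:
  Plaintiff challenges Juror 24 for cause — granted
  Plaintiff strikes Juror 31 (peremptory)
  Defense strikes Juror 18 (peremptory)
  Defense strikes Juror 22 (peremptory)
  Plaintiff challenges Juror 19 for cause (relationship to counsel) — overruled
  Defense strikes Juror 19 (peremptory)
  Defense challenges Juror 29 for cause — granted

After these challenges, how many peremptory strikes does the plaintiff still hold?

Plaintiff allotment: 7.
Plaintiff peremptories used: #31 — 1 (for-cause on #24, #19 don't count).
Remaining: 7 − 1 = 6.

6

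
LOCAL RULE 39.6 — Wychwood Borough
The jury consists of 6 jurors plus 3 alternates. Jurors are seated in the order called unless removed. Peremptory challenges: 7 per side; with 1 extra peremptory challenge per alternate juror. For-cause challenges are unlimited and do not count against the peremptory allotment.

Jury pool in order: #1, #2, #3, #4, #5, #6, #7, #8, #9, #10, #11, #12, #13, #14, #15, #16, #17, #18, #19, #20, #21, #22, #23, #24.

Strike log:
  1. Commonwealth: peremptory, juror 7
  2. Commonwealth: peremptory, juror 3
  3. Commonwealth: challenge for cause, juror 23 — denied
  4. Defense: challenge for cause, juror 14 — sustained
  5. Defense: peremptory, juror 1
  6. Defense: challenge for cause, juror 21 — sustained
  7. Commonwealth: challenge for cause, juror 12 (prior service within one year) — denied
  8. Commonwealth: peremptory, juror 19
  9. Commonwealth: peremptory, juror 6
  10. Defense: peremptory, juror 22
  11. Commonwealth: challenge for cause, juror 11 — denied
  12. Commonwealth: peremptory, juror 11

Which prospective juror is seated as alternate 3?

15

Removed: #1, #3, #6, #7, #11, #14, #19, #21, #22. (#12, #23 stay — for-cause denied.)
Seating in order: seats 1–6 → #2, #4, #5, #8, #9, #10; alternates → #12, #13, #15.
So alternate 3 is #15.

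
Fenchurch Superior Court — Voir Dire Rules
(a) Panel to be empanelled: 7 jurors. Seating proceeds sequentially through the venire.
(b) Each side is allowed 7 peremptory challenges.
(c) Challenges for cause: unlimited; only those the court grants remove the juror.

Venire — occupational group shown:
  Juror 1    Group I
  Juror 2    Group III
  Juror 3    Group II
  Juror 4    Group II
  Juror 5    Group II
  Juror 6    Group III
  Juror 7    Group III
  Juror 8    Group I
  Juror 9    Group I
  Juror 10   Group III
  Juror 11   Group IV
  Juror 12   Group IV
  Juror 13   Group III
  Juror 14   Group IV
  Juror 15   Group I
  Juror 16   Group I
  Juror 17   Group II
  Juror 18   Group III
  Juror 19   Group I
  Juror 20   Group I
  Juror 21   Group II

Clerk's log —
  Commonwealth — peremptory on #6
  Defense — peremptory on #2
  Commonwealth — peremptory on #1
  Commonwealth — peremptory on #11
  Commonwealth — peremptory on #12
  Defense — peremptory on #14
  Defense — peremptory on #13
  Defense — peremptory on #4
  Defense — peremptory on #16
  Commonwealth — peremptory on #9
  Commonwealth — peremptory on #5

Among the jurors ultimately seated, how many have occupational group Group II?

Removed: #1, #2, #4, #5, #6, #9, #11, #12, #13, #14, #16.
Seated jurors 1–7: #3, #7, #8, #10, #15, #17, #18.
Of those, in Group II: #3, #17 → 2.

2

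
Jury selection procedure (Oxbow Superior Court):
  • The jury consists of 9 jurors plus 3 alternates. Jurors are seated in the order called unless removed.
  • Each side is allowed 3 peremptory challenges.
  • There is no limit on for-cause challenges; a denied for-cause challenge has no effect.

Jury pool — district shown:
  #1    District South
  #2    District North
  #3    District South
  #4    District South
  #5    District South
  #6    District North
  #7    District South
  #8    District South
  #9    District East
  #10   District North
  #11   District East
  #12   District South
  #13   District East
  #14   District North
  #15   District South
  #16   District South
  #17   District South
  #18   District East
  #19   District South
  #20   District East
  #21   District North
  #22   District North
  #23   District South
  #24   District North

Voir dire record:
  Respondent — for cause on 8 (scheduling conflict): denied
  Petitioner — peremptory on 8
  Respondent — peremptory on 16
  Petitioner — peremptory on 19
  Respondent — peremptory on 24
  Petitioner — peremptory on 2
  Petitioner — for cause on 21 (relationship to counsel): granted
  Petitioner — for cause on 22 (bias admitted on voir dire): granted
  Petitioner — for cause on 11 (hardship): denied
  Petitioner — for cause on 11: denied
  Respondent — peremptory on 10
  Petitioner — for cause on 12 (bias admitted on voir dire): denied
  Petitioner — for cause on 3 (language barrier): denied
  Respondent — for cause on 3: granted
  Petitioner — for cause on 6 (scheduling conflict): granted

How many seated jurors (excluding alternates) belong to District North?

Removed: #2, #3, #6, #8, #10, #16, #19, #21, #22, #24.
Seated jurors 1–9: #1, #4, #5, #7, #9, #11, #12, #13, #14 (alternates #15, #17, #18 not counted).
Of those, in District North: #14 → 1.

1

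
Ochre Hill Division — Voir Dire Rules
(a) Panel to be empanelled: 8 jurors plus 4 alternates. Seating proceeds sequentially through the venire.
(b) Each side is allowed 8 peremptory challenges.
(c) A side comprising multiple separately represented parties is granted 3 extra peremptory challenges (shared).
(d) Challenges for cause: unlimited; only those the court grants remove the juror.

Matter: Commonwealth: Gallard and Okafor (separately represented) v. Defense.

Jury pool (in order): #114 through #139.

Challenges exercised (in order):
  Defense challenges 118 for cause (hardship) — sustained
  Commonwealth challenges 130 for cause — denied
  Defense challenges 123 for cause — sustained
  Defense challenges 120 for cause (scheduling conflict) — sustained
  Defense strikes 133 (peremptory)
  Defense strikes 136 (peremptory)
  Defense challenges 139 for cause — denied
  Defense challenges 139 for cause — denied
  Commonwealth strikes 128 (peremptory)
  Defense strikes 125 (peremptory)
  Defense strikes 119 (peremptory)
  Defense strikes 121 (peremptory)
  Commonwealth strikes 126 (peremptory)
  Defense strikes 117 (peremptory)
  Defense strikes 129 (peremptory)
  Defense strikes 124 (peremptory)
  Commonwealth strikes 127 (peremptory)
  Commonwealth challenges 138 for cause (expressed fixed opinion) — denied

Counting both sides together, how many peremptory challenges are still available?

Commonwealth allotment: 8 base + 3 multi-party = 11. Defense allotment: 8.
Commonwealth peremptories used: #128, #126, #127 — 3 (for-cause on #130, #138 don't count).
Defense peremptories used: #133, #136, #125, #119, #121, #117, #129, #124 — 8 (for-cause on #118, #123, #120, #139, #139 don't count).
Remaining: (11 − 3) + (8 − 8) = 8.

8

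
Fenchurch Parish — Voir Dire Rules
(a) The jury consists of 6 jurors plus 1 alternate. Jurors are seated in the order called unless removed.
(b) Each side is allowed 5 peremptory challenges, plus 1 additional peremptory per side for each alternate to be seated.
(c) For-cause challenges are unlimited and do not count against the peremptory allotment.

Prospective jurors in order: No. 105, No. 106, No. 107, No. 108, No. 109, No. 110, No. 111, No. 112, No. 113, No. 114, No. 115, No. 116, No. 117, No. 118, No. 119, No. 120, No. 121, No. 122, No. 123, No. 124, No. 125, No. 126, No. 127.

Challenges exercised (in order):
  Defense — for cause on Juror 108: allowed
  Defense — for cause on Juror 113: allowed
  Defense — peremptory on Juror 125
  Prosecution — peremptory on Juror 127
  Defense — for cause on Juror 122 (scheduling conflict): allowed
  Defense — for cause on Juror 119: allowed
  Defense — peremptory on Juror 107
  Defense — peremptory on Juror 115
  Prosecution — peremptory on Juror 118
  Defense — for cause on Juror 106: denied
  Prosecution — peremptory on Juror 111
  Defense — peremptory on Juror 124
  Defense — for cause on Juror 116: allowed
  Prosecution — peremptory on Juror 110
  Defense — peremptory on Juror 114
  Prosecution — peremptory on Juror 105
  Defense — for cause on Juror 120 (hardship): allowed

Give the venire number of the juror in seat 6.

123

Removed: #105, #107, #108, #110, #111, #113, #114, #115, #116, #118, #119, #120, #122, #124, #125, #127. (#106 stays — for-cause denied.)
Seating in order: seats 1–6 → #106, #109, #112, #117, #121, #123; alternates → #126.
So seat 6 is #123.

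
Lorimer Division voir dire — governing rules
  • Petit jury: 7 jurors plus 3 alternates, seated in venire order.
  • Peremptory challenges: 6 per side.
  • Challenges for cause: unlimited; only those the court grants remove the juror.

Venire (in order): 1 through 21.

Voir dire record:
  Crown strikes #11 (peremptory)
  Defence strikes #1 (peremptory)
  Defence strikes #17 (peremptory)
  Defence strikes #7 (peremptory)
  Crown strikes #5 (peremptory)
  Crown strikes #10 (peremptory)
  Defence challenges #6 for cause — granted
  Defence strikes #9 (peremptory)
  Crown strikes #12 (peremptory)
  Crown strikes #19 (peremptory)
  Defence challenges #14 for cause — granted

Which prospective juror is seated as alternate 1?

18

Removed: #1, #5, #6, #7, #9, #10, #11, #12, #14, #17, #19.
Seating in order: seats 1–7 → #2, #3, #4, #8, #13, #15, #16; alternates → #18, #20, #21.
So alternate 1 is #18.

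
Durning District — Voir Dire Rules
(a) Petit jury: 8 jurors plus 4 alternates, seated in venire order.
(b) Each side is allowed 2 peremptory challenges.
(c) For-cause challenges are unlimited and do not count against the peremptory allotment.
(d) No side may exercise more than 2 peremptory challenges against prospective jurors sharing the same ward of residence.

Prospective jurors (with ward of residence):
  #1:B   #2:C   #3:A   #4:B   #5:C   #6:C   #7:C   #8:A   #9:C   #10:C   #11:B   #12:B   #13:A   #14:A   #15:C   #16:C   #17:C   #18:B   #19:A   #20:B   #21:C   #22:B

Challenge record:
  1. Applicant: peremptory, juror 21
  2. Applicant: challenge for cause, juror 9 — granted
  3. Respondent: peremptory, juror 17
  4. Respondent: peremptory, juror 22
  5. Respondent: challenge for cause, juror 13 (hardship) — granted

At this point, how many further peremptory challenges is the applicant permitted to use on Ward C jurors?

Applicant peremptories so far: #21 — 1 of 2 used, 1 left overall.
Against Ward C: #21 — 1 used; per-ward cap 2 leaves 1.
Binding limit: min(1, 1) = 1.

1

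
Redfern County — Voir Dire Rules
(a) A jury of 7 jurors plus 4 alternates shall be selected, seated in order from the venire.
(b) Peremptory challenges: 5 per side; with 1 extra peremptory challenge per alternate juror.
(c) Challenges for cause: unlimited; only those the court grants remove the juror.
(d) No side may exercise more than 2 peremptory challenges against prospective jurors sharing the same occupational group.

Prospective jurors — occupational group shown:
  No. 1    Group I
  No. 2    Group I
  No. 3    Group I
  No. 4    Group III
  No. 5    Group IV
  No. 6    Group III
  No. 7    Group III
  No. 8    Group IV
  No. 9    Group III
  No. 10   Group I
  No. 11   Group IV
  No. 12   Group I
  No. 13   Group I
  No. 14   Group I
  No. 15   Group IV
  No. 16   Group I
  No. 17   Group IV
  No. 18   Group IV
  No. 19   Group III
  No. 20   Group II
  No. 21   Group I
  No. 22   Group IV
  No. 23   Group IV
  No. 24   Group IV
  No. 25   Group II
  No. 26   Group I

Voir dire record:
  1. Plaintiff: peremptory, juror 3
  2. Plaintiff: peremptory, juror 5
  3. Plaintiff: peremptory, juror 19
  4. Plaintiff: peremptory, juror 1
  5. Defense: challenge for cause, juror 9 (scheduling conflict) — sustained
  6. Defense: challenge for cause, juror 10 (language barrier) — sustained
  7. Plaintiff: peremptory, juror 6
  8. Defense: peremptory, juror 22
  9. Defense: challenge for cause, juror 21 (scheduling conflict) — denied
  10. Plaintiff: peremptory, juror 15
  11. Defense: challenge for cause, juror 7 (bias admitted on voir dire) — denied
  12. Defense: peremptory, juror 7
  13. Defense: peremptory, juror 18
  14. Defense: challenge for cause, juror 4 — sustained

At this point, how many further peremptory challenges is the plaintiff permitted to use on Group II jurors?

Plaintiff peremptories so far: #3, #5, #19, #1, #6, #15 — 6 of 9 used, 3 left overall.
Against Group II: none yet — per-group cap 2 leaves 2.
Binding limit: min(3, 2) = 2.

2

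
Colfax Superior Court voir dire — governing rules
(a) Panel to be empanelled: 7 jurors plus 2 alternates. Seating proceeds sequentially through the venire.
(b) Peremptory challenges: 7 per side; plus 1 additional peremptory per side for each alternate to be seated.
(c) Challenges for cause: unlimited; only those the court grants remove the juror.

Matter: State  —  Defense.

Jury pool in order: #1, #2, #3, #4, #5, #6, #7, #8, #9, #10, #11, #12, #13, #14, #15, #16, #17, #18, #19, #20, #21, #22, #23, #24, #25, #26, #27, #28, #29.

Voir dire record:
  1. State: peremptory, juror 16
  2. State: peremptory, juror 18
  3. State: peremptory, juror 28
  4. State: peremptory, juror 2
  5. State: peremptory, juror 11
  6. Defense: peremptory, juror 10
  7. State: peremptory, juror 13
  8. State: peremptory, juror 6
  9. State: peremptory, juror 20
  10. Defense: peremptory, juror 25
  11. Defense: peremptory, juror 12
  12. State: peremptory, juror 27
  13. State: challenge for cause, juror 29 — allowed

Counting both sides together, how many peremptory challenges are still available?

6

State allotment: 7 base + 1 × 2 alternates = 9. Defense allotment: 7 base + 1 × 2 alternates = 9.
State peremptories used: #16, #18, #28, #2, #11, #13, #6, #20, #27 — 9 (the for-cause on #29 doesn't count).
Defense peremptories used: #10, #25, #12 — 3.
Remaining: (9 − 9) + (9 − 3) = 6.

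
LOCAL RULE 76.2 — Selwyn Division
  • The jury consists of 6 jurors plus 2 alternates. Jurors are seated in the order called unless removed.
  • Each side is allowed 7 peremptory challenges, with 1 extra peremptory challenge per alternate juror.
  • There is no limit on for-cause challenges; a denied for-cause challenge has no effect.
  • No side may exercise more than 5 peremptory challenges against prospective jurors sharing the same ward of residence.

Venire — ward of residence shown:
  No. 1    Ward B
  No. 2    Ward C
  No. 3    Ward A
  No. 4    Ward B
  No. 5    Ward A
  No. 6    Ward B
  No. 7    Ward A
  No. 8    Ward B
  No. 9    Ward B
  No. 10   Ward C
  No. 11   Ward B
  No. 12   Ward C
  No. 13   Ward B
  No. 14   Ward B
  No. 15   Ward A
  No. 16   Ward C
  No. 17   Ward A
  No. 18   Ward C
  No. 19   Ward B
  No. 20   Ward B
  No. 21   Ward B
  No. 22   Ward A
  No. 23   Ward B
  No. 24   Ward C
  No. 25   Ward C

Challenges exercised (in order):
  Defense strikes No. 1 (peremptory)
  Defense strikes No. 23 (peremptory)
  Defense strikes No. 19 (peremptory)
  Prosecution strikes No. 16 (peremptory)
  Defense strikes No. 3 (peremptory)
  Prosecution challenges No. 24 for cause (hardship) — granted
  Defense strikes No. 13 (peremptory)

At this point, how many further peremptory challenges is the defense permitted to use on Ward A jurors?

Defense peremptories so far: #1, #23, #19, #3, #13 — 5 of 9 used, 4 left overall.
Against Ward A: #3 — 1 used; per-ward cap 5 leaves 4.
Binding limit: min(4, 4) = 4.

4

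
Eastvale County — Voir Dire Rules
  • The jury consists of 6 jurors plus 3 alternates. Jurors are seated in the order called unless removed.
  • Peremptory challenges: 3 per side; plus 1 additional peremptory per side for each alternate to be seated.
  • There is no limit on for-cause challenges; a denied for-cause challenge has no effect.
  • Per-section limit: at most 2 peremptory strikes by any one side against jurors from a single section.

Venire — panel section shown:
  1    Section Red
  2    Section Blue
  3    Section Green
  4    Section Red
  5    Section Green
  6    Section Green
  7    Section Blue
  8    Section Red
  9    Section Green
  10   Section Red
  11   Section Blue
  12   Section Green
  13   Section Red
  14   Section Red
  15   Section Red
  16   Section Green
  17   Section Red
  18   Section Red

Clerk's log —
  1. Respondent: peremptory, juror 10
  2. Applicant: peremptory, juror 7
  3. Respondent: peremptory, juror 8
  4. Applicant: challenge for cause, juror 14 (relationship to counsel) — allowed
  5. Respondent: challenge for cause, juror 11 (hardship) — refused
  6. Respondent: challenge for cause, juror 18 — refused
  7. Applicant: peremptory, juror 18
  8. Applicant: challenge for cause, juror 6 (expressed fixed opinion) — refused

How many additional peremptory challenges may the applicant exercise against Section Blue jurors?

Applicant peremptories so far: #7, #18 — 2 of 6 used, 4 left overall.
Against Section Blue: #7 — 1 used; per-section cap 2 leaves 1.
Binding limit: min(4, 1) = 1.

1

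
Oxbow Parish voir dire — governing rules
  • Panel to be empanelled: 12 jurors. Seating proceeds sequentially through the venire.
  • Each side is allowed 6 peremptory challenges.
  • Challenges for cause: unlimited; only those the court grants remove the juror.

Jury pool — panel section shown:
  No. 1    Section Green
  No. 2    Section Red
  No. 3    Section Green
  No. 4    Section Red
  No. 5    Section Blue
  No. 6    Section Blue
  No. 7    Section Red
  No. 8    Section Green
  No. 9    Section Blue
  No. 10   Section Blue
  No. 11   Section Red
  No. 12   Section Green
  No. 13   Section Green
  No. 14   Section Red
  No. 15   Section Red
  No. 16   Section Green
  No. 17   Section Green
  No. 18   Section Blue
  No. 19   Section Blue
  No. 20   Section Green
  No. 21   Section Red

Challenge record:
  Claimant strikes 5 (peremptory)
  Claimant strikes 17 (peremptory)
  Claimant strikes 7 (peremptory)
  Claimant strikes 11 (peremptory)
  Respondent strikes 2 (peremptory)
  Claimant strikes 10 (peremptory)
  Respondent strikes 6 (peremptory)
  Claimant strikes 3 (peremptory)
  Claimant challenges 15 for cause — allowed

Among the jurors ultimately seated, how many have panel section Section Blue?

Removed: #2, #3, #5, #6, #7, #10, #11, #15, #17.
Seated jurors 1–12: #1, #4, #8, #9, #12, #13, #14, #16, #18, #19, #20, #21.
Of those, in Section Blue: #9, #18, #19 → 3.

3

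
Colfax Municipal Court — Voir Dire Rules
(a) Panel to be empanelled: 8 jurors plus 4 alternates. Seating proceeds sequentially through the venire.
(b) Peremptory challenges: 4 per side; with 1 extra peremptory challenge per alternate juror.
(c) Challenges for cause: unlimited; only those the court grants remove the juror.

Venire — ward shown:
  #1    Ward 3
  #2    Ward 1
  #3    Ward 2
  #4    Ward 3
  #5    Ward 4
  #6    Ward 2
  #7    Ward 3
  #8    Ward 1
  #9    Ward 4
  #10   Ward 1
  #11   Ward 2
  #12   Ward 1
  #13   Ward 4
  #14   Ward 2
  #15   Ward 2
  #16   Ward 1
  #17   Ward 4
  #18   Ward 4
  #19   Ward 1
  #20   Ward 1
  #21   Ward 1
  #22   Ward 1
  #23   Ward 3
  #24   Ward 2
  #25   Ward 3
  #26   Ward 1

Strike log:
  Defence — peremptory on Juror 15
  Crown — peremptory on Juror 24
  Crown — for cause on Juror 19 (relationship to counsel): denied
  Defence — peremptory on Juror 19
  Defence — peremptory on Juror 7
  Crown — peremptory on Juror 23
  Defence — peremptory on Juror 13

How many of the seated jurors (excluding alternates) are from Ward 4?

2

Removed: #7, #13, #15, #19, #23, #24.
Seated jurors 1–8: #1, #2, #3, #4, #5, #6, #8, #9 (alternates #10, #11, #12, #14 not counted).
Of those, in Ward 4: #5, #9 → 2.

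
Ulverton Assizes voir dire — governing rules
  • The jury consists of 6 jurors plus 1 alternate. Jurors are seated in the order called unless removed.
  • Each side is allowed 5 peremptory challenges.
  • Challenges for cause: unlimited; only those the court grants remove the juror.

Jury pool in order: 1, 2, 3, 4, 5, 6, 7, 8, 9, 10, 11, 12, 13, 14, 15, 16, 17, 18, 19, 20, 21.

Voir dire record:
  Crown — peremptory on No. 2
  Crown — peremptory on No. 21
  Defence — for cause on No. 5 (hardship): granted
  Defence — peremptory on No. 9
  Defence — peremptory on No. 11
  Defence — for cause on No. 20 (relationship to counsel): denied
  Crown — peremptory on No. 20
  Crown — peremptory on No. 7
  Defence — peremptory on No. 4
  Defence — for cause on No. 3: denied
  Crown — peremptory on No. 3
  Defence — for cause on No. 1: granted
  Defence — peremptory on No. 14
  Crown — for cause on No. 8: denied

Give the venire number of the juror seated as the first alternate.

16

Removed: #1, #2, #3, #4, #5, #7, #9, #11, #14, #20, #21. (#8 stays — for-cause denied.)
Seating in order: seats 1–6 → #6, #8, #10, #12, #13, #15; alternates → #16.
So alternate 1 is #16.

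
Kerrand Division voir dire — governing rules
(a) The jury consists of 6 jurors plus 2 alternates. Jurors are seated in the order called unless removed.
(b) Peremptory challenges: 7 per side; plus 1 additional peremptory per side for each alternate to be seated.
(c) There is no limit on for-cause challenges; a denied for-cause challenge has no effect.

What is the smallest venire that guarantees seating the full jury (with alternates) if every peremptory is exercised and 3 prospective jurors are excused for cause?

Seats to fill: 6 + 2 alternates = 8.
Peremptories: 7 + 1×2 = 9 per side × 2 sides = 18.
For-cause removals: 3.
Minimum venire: 8 + 18 + 3 = 29.

29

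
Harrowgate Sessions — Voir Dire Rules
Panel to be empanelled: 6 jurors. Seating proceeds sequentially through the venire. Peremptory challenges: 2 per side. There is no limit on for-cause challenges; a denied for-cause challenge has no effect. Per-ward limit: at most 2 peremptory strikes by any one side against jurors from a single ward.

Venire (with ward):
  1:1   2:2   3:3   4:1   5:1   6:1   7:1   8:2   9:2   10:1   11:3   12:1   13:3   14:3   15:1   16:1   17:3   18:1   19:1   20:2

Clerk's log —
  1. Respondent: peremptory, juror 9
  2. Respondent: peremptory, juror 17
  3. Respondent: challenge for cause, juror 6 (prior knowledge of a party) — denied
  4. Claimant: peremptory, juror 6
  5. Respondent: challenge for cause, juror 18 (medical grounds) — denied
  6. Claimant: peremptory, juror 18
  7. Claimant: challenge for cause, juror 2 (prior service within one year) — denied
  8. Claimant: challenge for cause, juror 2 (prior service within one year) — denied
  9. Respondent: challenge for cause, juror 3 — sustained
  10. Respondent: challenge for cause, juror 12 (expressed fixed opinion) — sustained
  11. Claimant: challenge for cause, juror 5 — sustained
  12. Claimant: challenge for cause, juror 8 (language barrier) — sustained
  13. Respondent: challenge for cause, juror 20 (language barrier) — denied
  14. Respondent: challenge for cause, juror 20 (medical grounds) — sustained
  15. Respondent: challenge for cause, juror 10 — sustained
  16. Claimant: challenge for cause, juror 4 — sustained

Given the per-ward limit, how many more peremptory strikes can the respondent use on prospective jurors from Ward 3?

Respondent peremptories so far: #9, #17 — 2 of 2 used, 0 left overall.
Against Ward 3: #17 — 1 used; per-ward cap 2 leaves 1.
Binding limit: min(0, 1) = 0.

0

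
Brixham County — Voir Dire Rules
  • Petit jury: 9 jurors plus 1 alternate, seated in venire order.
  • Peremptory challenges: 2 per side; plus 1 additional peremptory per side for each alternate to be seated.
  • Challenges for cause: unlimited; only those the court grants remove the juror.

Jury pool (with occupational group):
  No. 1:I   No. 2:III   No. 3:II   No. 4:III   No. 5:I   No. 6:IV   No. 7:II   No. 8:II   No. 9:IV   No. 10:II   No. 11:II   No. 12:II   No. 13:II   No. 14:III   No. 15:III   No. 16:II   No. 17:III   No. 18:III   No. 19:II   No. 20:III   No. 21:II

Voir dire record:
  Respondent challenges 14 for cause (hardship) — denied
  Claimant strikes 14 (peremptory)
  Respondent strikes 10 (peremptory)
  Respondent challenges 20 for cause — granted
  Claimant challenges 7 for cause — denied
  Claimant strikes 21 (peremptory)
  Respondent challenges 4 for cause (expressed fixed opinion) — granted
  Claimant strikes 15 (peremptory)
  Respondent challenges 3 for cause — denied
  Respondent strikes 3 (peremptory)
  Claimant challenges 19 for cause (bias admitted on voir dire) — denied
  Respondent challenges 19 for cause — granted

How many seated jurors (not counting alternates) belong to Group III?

1

Removed: #3, #4, #10, #14, #15, #19, #20, #21.
Seated jurors 1–9: #1, #2, #5, #6, #7, #8, #9, #11, #12 (alternates #13 not counted).
Of those, in Group III: #2 → 1.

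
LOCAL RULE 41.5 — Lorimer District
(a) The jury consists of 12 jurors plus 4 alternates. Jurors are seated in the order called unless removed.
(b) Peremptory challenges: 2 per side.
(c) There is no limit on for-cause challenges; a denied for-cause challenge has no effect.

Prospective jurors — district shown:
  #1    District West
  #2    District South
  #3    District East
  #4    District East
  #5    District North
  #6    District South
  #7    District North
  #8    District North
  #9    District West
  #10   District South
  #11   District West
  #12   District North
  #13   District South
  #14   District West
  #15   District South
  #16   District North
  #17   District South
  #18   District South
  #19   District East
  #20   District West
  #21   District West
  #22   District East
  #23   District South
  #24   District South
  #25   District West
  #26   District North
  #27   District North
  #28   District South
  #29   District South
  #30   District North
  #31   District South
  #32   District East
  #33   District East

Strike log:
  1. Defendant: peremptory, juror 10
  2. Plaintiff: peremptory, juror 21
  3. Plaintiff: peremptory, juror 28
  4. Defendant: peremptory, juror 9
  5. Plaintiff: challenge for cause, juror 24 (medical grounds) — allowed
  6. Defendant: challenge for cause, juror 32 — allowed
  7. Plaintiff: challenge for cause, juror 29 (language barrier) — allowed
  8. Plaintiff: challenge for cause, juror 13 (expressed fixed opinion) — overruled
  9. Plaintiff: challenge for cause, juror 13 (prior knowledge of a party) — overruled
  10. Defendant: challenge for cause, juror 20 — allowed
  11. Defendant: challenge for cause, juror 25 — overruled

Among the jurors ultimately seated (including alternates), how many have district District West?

3

Removed: #9, #10, #20, #21, #24, #28, #29, #32.
Seated (16 incl. alternates): #1, #2, #3, #4, #5, #6, #7, #8, #11, #12, #13, #14, #15, #16, #17, #18.
Of those, in District West: #1, #11, #14 → 3.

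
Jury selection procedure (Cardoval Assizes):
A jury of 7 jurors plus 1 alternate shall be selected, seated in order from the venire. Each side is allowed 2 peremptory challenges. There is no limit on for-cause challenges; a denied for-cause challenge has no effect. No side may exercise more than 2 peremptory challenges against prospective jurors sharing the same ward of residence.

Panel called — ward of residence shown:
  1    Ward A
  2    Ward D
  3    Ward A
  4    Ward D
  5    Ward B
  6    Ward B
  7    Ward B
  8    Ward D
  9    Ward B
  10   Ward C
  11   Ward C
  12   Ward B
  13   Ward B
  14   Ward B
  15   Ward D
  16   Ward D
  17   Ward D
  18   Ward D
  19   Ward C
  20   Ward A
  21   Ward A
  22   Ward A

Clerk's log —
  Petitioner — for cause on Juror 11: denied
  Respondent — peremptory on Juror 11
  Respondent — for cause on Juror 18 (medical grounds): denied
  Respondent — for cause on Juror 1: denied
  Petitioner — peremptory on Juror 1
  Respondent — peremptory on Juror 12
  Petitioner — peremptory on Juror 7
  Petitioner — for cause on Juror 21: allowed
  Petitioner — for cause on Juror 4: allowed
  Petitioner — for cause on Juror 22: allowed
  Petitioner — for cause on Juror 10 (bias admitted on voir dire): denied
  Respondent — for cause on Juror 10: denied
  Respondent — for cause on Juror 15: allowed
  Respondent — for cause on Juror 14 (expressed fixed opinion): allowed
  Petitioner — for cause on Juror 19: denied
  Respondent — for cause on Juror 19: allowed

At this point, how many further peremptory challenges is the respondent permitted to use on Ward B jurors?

Respondent peremptories so far: #11, #12 — 2 of 2 used, 0 left overall.
Against Ward B: #12 — 1 used; per-ward cap 2 leaves 1.
Binding limit: min(0, 1) = 0.

0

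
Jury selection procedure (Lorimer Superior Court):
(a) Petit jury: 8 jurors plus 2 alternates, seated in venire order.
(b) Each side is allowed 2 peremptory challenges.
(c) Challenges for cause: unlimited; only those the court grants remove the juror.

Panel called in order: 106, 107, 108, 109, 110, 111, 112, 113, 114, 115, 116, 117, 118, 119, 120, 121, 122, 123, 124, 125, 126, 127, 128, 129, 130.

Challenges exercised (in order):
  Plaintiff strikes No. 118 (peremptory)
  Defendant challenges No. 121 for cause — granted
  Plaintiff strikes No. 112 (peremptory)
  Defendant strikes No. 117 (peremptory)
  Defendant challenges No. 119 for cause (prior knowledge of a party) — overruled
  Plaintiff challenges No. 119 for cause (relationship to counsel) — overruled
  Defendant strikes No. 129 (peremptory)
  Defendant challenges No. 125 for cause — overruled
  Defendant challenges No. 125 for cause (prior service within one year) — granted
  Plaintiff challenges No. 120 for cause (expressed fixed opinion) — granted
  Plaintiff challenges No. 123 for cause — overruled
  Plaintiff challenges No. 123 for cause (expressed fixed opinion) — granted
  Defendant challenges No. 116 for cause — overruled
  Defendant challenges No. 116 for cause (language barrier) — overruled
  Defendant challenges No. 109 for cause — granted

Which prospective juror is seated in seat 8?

115

Removed: #109, #112, #117, #118, #120, #121, #123, #125, #129. (#116, #119 stay — for-cause denied.)
Filling seats in venire order through position 8: #106, #107, #108, #110, #111, #113, #114, #115.
So seat 8 is #115.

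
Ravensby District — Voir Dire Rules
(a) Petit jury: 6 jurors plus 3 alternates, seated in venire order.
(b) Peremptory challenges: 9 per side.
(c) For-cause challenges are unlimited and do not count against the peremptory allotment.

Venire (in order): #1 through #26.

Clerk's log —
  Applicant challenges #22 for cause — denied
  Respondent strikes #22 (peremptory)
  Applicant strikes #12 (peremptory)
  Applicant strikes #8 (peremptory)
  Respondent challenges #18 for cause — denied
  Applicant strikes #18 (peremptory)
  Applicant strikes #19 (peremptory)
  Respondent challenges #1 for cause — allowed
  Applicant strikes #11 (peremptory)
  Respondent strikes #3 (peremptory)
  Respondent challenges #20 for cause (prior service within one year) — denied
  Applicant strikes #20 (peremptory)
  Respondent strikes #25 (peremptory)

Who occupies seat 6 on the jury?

9

Removed: #1, #3, #8, #11, #12, #18, #19, #20, #22, #25.
Filling seats in venire order through position 6: #2, #4, #5, #6, #7, #9.
So seat 6 is #9.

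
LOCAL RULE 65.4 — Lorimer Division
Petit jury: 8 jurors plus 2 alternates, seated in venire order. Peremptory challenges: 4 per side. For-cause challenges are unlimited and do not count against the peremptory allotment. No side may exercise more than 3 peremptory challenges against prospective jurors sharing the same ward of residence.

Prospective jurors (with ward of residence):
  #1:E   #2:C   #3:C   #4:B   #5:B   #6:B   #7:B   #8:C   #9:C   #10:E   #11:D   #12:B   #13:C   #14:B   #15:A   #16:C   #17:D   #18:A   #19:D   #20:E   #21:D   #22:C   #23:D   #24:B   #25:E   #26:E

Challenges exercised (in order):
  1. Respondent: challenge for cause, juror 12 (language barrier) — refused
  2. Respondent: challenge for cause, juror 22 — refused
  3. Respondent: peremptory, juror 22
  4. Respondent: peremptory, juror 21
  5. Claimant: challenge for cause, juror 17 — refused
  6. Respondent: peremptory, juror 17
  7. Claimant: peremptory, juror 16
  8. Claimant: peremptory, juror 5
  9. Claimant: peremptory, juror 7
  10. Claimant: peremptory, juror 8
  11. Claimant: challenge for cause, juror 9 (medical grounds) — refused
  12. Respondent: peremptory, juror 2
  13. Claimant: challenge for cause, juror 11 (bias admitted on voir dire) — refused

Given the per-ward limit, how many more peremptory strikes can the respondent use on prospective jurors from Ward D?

Respondent peremptories so far: #22, #21, #17, #2 — 4 of 4 used, 0 left overall.
Against Ward D: #21, #17 — 2 used; per-ward cap 3 leaves 1.
Binding limit: min(0, 1) = 0.

0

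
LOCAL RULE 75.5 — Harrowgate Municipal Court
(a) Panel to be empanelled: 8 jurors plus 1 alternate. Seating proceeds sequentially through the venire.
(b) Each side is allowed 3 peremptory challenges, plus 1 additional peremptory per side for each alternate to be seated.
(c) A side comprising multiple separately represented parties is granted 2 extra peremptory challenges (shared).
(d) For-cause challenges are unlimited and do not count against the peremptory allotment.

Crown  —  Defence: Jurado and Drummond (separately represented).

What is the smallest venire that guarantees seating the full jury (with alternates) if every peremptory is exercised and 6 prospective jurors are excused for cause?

25

Seats to fill: 8 + 1 alternates = 9.
Peremptories — Crown: 3 + 1×1 = 4; Defence: 3 + 1×1 + 2 = 6; total 10.
For-cause removals: 6.
Minimum venire: 9 + 10 + 6 = 25.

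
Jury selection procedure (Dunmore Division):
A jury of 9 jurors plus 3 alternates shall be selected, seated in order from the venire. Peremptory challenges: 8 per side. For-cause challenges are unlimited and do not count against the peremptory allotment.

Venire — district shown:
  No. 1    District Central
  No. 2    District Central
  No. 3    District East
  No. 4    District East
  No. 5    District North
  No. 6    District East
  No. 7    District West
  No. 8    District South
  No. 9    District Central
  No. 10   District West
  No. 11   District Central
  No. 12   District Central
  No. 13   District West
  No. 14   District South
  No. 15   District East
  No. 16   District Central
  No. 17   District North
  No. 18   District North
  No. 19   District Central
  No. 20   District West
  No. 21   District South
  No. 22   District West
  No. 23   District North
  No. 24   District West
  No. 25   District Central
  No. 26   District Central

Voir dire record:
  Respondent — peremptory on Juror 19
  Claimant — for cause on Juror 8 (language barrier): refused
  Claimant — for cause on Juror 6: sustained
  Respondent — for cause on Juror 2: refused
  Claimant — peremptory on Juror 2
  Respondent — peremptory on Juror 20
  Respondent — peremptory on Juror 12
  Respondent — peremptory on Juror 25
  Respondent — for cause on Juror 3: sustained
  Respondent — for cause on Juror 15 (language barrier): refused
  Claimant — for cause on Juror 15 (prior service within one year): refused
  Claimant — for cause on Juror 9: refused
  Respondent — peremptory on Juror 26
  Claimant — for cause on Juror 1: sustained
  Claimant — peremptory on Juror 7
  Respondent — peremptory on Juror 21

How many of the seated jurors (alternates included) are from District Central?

Removed: #1, #2, #3, #6, #7, #12, #19, #20, #21, #25, #26.
Seated (12 incl. alternates): #4, #5, #8, #9, #10, #11, #13, #14, #15, #16, #17, #18.
Of those, in District Central: #9, #11, #16 → 3.

3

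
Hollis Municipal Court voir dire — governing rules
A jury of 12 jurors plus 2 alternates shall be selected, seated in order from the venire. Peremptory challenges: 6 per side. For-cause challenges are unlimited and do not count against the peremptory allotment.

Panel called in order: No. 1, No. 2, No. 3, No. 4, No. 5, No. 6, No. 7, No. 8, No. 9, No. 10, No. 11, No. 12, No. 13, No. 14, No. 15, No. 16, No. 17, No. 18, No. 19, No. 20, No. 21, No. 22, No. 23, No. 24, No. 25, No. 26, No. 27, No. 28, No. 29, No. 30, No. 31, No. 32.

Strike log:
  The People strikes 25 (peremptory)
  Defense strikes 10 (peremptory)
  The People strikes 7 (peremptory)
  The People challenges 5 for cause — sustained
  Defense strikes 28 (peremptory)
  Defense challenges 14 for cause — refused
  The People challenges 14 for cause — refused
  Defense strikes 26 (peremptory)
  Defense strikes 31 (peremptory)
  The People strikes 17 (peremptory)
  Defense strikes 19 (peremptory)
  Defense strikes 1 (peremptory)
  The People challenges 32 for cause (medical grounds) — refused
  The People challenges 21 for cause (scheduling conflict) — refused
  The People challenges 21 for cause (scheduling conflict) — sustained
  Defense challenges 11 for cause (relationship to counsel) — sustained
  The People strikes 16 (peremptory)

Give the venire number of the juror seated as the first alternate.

22

Removed: #1, #5, #7, #10, #11, #16, #17, #19, #21, #25, #26, #28, #31. (#14, #32 stay — for-cause denied.)
Seating in order: seats 1–12 → #2, #3, #4, #6, #8, #9, #12, #13, #14, #15, #18, #20; alternates → #22, #23.
So alternate 1 is #22.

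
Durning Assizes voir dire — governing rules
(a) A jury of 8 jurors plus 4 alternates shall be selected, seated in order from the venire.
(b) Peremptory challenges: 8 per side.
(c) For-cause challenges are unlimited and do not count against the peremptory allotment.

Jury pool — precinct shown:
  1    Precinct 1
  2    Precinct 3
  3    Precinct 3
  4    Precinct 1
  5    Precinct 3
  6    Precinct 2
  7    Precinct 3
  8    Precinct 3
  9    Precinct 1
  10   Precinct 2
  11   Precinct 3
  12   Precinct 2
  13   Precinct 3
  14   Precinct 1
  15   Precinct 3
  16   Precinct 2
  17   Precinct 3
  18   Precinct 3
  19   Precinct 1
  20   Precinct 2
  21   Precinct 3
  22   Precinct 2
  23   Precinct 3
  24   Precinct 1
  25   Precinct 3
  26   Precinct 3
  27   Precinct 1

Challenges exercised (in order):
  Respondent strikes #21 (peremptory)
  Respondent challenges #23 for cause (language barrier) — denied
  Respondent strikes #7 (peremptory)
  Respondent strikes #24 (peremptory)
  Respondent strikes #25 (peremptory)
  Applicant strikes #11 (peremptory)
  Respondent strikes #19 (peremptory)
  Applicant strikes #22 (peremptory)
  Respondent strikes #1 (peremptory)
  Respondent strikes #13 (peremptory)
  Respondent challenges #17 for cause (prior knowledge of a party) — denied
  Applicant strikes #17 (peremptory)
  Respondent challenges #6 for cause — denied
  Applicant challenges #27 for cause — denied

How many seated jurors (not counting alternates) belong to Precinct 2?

2

Removed: #1, #7, #11, #13, #17, #19, #21, #22, #24, #25.
Seated jurors 1–8: #2, #3, #4, #5, #6, #8, #9, #10 (alternates #12, #14, #15, #16 not counted).
Of those, in Precinct 2: #6, #10 → 2.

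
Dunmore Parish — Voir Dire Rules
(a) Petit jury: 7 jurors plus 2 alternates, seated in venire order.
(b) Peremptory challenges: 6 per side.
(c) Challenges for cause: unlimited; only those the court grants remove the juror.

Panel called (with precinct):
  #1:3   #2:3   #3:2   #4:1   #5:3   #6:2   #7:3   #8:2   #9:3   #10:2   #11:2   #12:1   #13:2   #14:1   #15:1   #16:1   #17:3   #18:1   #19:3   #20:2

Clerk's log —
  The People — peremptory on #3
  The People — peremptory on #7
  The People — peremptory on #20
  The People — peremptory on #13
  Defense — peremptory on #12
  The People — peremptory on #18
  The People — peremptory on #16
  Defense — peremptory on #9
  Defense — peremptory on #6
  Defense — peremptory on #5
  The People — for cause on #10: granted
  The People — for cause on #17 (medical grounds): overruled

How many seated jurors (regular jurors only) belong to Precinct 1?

3

Removed: #3, #5, #6, #7, #9, #10, #12, #13, #16, #18, #20.
Seated jurors 1–7: #1, #2, #4, #8, #11, #14, #15 (alternates #17, #19 not counted).
Of those, in Precinct 1: #4, #14, #15 → 3.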